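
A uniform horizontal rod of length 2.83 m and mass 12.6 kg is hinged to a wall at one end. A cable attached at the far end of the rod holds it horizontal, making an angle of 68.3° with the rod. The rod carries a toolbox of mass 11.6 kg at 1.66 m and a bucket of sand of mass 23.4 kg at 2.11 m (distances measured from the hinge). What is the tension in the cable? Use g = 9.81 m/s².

T ≈ 323 N

Taking torques about the hinge:
Beam weight: 12.6 × 9.81 = 123.6 N down at 1.415 m → arm 1.415 m, τ = 123.6 × 1.415 = 174.9 N·m clockwise.
Toolbox: 11.6 × 9.81 = 113.8 N down at 1.66 m → arm 1.66 m, τ = 113.8 × 1.66 = 188.9 N·m clockwise.
Bucket of sand: 23.4 × 9.81 = 229.6 N down at 2.11 m → arm 2.11 m, τ = 229.6 × 2.11 = 484.5 N·m clockwise.
Total clockwise load moment = 848.3 N·m.
The cable tension T acts at 2.83 m; only its component perpendicular to the rod, T sinθ, produces torque. sin 68.3° = 0.9291.
Setting net torque to zero: T × 2.83 × 0.9291 = 848.3 → T = 848.3 / 2.629 = 323 N.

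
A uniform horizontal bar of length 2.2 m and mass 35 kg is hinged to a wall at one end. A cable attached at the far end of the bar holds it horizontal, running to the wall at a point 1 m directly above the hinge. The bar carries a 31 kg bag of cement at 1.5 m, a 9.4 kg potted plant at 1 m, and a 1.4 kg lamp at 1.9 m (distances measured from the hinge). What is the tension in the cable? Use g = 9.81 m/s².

About the hinge:
Beam weight: 35 × 9.81 = 343.4 N down at 1.1 m → arm 1.1 m, τ = 343.4 × 1.1 = 377.7 N·m clockwise.
Bag of cement: 31 × 9.81 = 304.1 N down at 1.5 m → arm 1.5 m, τ = 304.1 × 1.5 = 456.2 N·m clockwise.
Potted plant: 9.4 × 9.81 = 92.21 N down at 1 m → arm 1 m, τ = 92.21 × 1 = 92.21 N·m clockwise.
Lamp: 1.4 × 9.81 = 13.73 N down at 1.9 m → arm 1.9 m, τ = 13.73 × 1.9 = 26.09 N·m clockwise.
Total clockwise load moment = 952.2 N·m.
The cable tension T acts at 2.2 m; only its component perpendicular to the bar, T sinθ, produces torque. sinθ = h/√(h²+d²) = 1/√(1²+2.2²) = 0.4138.
Setting net torque to zero: T × 2.2 × 0.4138 = 952.2 → T = 952.2 / 0.9104 = 1050 N.

T ≈ 1050 N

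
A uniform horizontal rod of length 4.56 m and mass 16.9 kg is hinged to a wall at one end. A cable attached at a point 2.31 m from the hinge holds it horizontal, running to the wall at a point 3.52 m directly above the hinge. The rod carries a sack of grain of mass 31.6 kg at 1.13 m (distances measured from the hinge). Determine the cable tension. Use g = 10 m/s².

T ≈ 384 N

Taking torques about the hinge:
Beam weight: 16.9 × 10 = 169 N down at 2.28 m → arm 2.28 m, τ = 169 × 2.28 = 385.3 N·m clockwise.
Sack of grain: 31.6 × 10 = 316 N down at 1.13 m → arm 1.13 m, τ = 316 × 1.13 = 357.1 N·m clockwise.
Total clockwise load moment = 742.4 N·m.
The cable tension T acts at 2.31 m; only its component perpendicular to the rod, T sinθ, produces torque. sinθ = h/√(h²+d²) = 3.52/√(3.52²+2.31²) = 0.836.
Στ = 0 ⇒ T × 2.31 × 0.836 = 742.4 ⇒ T = 742.4 / 1.931 = 384 N.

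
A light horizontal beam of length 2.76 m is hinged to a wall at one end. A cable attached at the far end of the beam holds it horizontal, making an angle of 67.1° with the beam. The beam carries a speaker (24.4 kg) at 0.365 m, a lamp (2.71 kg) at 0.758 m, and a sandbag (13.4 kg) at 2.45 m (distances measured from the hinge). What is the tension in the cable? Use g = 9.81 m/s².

Choose the hinge as the axis so the unknown hinge reaction has zero arm there.
Speaker: 24.4 × 9.81 = 239.4 N down at 0.365 m → arm 0.365 m, τ = 239.4 × 0.365 = 87.38 N·m clockwise.
Lamp: 2.71 × 9.81 = 26.59 N down at 0.758 m → arm 0.758 m, τ = 26.59 × 0.758 = 20.16 N·m clockwise.
Sandbag: 13.4 × 9.81 = 131.5 N down at 2.45 m → arm 2.45 m, τ = 131.5 × 2.45 = 322.2 N·m clockwise.
Total clockwise load moment = 429.7 N·m.
The cable tension T acts at 2.76 m; only its component perpendicular to the beam, T sinθ, produces torque. sin 67.1° = 0.9212.
Balancing moments: T × 2.76 × 0.9212 = 429.7, giving T = 429.7 / 2.543 = 169 N.

T ≈ 169 N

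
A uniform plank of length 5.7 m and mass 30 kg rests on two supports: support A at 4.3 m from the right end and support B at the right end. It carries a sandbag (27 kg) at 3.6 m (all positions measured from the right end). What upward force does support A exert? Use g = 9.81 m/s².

About support B:
Beam weight: 30 × 9.81 = 294.3 N down at 2.85 m → arm 2.85 m, τ = 294.3 × 2.85 = 838.8 N·m counterclockwise.
Sandbag: 27 × 9.81 = 264.9 N down at 3.6 m → arm 3.6 m, τ = 264.9 × 3.6 = 953.6 N·m counterclockwise.
Net load moment about support B = 1792 N·m counterclockwise.
Reaction R at support A is upward at 4.3 m, arm 4.3 m → moment R × 4.3 clockwise.
Setting net torque to zero: R × 4.3 = 1792 → R = 417 N.

R_A ≈ 417 N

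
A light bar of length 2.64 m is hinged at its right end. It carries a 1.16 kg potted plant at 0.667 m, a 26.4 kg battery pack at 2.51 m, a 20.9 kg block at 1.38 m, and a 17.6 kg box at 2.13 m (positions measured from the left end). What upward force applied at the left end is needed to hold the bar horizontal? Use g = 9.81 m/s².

F ≈ 152 N

Taking torques about the right end:
Potted plant: 1.16 × 9.81 = 11.38 N down at 0.667 m → arm 1.973 m, τ = 11.38 × 1.973 = 22.45 N·m counterclockwise.
Battery pack: 26.4 × 9.81 = 259 N down at 2.51 m → arm 0.13 m, τ = 259 × 0.13 = 33.67 N·m counterclockwise.
Block: 20.9 × 9.81 = 205 N down at 1.38 m → arm 1.26 m, τ = 205 × 1.26 = 258.3 N·m counterclockwise.
Box: 17.6 × 9.81 = 172.7 N down at 2.13 m → arm 0.51 m, τ = 172.7 × 0.51 = 88.08 N·m counterclockwise.
Net moment of the loads = 402.5 N·m counterclockwise.
The upward force F acts at the left end, arm 2.64 m, giving F × 2.64 clockwise.
Setting net torque to zero: F × 2.64 = 402.5 → F = 402.5 / 2.64 = 152 N.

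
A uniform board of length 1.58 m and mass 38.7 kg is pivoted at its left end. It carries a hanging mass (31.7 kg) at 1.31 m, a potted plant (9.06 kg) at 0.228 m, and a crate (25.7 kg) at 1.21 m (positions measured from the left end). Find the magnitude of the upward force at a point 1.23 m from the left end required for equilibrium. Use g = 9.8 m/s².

Take moments about the left end.
Beam weight: 38.7 × 9.8 = 379.3 N down at 0.79 m → arm 0.79 m, τ = 379.3 × 0.79 = 299.6 N·m clockwise.
Hanging mass: 31.7 × 9.8 = 310.7 N down at 1.31 m → arm 1.31 m, τ = 310.7 × 1.31 = 407 N·m clockwise.
Potted plant: 9.06 × 9.8 = 88.79 N down at 0.228 m → arm 0.228 m, τ = 88.79 × 0.228 = 20.24 N·m clockwise.
Crate: 25.7 × 9.8 = 251.9 N down at 1.21 m → arm 1.21 m, τ = 251.9 × 1.21 = 304.8 N·m clockwise.
Net moment of the loads = 1032 N·m clockwise.
The upward force F acts at a point 1.23 m from the left end, arm 1.23 m, giving F × 1.23 counterclockwise.
Balancing moments: F × 1.23 = 1032, giving F = 1032 / 1.23 = 839 N.

F ≈ 839 N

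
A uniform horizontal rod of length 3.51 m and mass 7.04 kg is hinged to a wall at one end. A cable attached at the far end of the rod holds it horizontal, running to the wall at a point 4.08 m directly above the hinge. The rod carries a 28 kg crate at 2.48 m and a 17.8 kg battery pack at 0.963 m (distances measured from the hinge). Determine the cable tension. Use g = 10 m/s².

Take moments about the hinge.
Beam weight: 7.04 × 10 = 70.4 N down at 1.755 m → arm 1.755 m, τ = 70.4 × 1.755 = 123.6 N·m clockwise.
Crate: 28 × 10 = 280 N down at 2.48 m → arm 2.48 m, τ = 280 × 2.48 = 694.4 N·m clockwise.
Battery pack: 17.8 × 10 = 178 N down at 0.963 m → arm 0.963 m, τ = 178 × 0.963 = 171.4 N·m clockwise.
Total clockwise load moment = 989.4 N·m.
The cable tension T acts at 3.51 m; only its component perpendicular to the rod, T sinθ, produces torque. sinθ = h/√(h²+d²) = 4.08/√(4.08²+3.51²) = 0.7581.
Balancing moments: T × 3.51 × 0.7581 = 989.4, giving T = 989.4 / 2.661 = 372 N.

T ≈ 372 N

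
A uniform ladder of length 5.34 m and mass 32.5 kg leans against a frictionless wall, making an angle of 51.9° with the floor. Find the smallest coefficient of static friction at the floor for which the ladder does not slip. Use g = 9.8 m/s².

μ_min ≈ 0.392

About the foot of the ladder:
Ladder weight 32.5×9.8 = 318.5 N acts at 2.67 m along the ladder; its horizontal arm is 2.67·cos51.9° = 1.647 m → τ = 524.6 N·m clockwise.
Wall normal N acts horizontally at the top; its moment arm is the height L sinθ = 5.34·sin51.9° = 4.202 m, counterclockwise.
Στ = 0 ⇒ N × 4.202 = 524.6 ⇒ N = 124.8 N.
ΣFx = 0 ⇒ f = N_wall = 124.8 N. ΣFy = 0 ⇒ N_floor = 318.5 N.
μ_min = f / N_floor = 124.8 / 318.5 = 0.392.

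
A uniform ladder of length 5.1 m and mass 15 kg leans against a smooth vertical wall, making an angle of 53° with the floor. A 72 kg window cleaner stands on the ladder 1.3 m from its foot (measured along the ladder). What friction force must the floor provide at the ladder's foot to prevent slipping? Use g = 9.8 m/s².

Sum moments about the foot of the ladder (the floor normal and friction both act there and drop out).
Ladder weight 15×9.8 = 147 N acts at 2.55 m along the ladder; its horizontal arm is 2.55·cos53° = 1.535 m → τ = 225.6 N·m clockwise.
Window cleaner: 72×9.8 = 705.6 N at 1.3 m → arm 0.7824 m → τ = 552.1 N·m clockwise.
Wall normal N acts horizontally at the top; its moment arm is the height L sinθ = 5.1·sin53° = 4.073 m, counterclockwise.
Στ = 0 ⇒ N × 4.073 = 777.7 ⇒ N = 191 N.
ΣFx = 0: friction at the foot balances the wall's push, so f = N_wall = 191 N.

f ≈ 191 N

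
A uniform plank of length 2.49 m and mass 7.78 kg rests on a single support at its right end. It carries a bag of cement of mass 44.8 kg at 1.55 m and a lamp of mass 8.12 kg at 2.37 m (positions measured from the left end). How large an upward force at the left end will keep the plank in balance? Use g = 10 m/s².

Choose the right end as the axis so the unknown pivot reaction has zero arm there.
Beam weight: 7.78 × 10 = 77.8 N down at 1.245 m → arm 1.245 m, τ = 77.8 × 1.245 = 96.86 N·m counterclockwise.
Bag of cement: 44.8 × 10 = 448 N down at 1.55 m → arm 0.94 m, τ = 448 × 0.94 = 421.1 N·m counterclockwise.
Lamp: 8.12 × 10 = 81.2 N down at 2.37 m → arm 0.12 m, τ = 81.2 × 0.12 = 9.744 N·m counterclockwise.
Net moment of the loads = 527.7 N·m counterclockwise.
The upward force F acts at the left end, arm 2.49 m, giving F × 2.49 clockwise.
Στ = 0 ⇒ F × 2.49 = 527.7 ⇒ F = 527.7 / 2.49 = 212 N.

F ≈ 212 N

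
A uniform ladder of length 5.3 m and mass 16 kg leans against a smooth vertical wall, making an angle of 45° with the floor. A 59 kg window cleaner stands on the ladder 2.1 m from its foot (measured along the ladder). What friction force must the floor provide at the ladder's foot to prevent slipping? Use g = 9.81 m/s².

Take moments about the foot of the ladder.
Ladder weight 16×9.81 = 157 N acts at 2.65 m along the ladder; its horizontal arm is 2.65·cos45° = 1.874 m → τ = 294.2 N·m clockwise.
Window cleaner: 59×9.81 = 578.8 N at 2.1 m → arm 1.485 m → τ = 859.5 N·m clockwise.
Wall normal N acts horizontally at the top; its moment arm is the height L sinθ = 5.3·sin45° = 3.748 m, counterclockwise.
Setting net torque to zero: N × 3.748 = 1154 → N = 308 N.
ΣFx = 0: friction at the foot balances the wall's push, so f = N_wall = 308 N.

f ≈ 308 N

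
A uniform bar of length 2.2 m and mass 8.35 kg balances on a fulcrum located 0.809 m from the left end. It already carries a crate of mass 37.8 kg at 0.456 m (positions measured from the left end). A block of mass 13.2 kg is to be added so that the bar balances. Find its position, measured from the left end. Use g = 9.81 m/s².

x ≈ 1.64 m from the left end

Taking torques about the fulcrum (at 0.809 m from the left end):
Beam weight: 8.35 × 9.81 = 81.91 N down at 1.1 m → arm 0.291 m, τ = 81.91 × 0.291 = 23.84 N·m clockwise.
Crate: 37.8 × 9.81 = 370.8 N down at 0.456 m → arm 0.353 m, τ = 370.8 × 0.353 = 130.9 N·m counterclockwise.
Net moment of existing loads = 107.1 N·m counterclockwise.
The block weighs 13.2 × 9.81 = 129.5 N and must supply an equal clockwise moment, so its lever arm about the fulcrum is 107.1 / 129.5 = 0.827 m.
That puts it at 0.809 + 0.827 = 1.64 m from the left end.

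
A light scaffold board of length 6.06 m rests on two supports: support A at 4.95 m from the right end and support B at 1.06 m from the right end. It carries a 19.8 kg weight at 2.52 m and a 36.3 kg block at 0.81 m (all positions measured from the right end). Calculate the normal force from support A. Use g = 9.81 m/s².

R_A ≈ 50 N

Sum moments about support B (its reaction then has zero moment arm).
Weight: 19.8 × 9.81 = 194.2 N down at 2.52 m → arm 1.46 m, τ = 194.2 × 1.46 = 283.5 N·m counterclockwise.
Block: 36.3 × 9.81 = 356.1 N down at 0.81 m → arm 0.25 m, τ = 356.1 × 0.25 = 89.03 N·m clockwise.
Net load moment about support B = 194.5 N·m counterclockwise.
Reaction R at support A is upward at 4.95 m, arm 3.89 m → moment R × 3.89 clockwise.
Setting net torque to zero: R × 3.89 = 194.5 → R = 50 N.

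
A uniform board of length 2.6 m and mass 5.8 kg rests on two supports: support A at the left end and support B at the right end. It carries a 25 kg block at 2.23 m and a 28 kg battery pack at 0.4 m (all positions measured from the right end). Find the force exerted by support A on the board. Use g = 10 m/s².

About support B:
Beam weight: 5.8 × 10 = 58 N down at 1.3 m → arm 1.3 m, τ = 58 × 1.3 = 75.4 N·m counterclockwise.
Block: 25 × 10 = 250 N down at 2.23 m → arm 2.23 m, τ = 250 × 2.23 = 557.5 N·m counterclockwise.
Battery pack: 28 × 10 = 280 N down at 0.4 m → arm 0.4 m, τ = 280 × 0.4 = 112 N·m counterclockwise.
Net load moment about support B = 744.9 N·m counterclockwise.
Reaction R at support A is upward at 2.6 m, arm 2.6 m → moment R × 2.6 clockwise.
For rotational equilibrium, R × 2.6 = 744.9, so R = 286 N.

R_A ≈ 286 N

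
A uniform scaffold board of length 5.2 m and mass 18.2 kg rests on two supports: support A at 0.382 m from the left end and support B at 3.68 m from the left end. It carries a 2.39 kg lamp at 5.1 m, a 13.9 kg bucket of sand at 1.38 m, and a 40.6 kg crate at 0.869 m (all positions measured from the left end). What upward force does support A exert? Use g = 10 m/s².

R_A ≈ 492 N

Take moments about support B.
Beam weight: 18.2 × 10 = 182 N down at 2.6 m → arm 1.08 m, τ = 182 × 1.08 = 196.6 N·m counterclockwise.
Lamp: 2.39 × 10 = 23.9 N down at 5.1 m → arm 1.42 m, τ = 23.9 × 1.42 = 33.94 N·m clockwise.
Bucket of sand: 13.9 × 10 = 139 N down at 1.38 m → arm 2.3 m, τ = 139 × 2.3 = 319.7 N·m counterclockwise.
Crate: 40.6 × 10 = 406 N down at 0.869 m → arm 2.811 m, τ = 406 × 2.811 = 1141 N·m counterclockwise.
Net load moment about support B = 1623 N·m counterclockwise.
Reaction R at support A is upward at 0.382 m, arm 3.298 m → moment R × 3.298 clockwise.
For rotational equilibrium, R × 3.298 = 1623, so R = 492 N.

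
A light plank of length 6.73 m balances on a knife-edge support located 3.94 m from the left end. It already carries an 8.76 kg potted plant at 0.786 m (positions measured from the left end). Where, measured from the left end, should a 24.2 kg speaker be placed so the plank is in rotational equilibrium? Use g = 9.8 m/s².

Sum moments about the knife-edge support (at 3.94 m from the left end) (the support reaction has zero arm there).
Potted plant: 8.76 × 9.8 = 85.85 N down at 0.786 m → arm 3.154 m, τ = 85.85 × 3.154 = 270.8 N·m counterclockwise.
Net moment of existing loads = 270.8 N·m counterclockwise.
The speaker weighs 24.2 × 9.8 = 237.2 N and must supply an equal clockwise moment, so its lever arm about the knife-edge support is 270.8 / 237.2 = 1.14 m.
That puts it at 3.94 + 1.14 = 5.08 m from the left end.

x ≈ 5.08 m from the left end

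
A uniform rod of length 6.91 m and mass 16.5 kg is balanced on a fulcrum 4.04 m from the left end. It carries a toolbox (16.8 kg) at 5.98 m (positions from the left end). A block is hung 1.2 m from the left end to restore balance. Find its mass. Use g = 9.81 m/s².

Choose the fulcrum (at 4.04 m from the left end) as the axis so the support reaction has zero arm there.
Beam weight: 16.5 × 9.81 = 161.9 N down at 3.455 m → arm 0.585 m, τ = 161.9 × 0.585 = 94.71 N·m counterclockwise.
Toolbox: 16.8 × 9.81 = 164.8 N down at 5.98 m → arm 1.94 m, τ = 164.8 × 1.94 = 319.7 N·m clockwise.
Net moment of known loads = 225 N·m clockwise.
An unknown mass m at 1.2 m has arm 2.84 m; its moment is m·g·2.84 counterclockwise.
Στ = 0 ⇒ m × 9.81 × 2.84 = 225 ⇒ m = 225 / (9.81 × 2.84) = 8.08 kg.

m ≈ 8.08 kg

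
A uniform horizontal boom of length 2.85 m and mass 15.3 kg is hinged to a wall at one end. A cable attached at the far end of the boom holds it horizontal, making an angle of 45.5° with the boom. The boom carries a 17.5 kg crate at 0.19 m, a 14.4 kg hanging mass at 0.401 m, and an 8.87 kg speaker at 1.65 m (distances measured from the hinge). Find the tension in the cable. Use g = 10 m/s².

Sum moments about the hinge (the unknown hinge reaction has zero arm there).
Beam weight: 15.3 × 10 = 153 N down at 1.425 m → arm 1.425 m, τ = 153 × 1.425 = 218 N·m clockwise.
Crate: 17.5 × 10 = 175 N down at 0.19 m → arm 0.19 m, τ = 175 × 0.19 = 33.25 N·m clockwise.
Hanging mass: 14.4 × 10 = 144 N down at 0.401 m → arm 0.401 m, τ = 144 × 0.401 = 57.74 N·m clockwise.
Speaker: 8.87 × 10 = 88.7 N down at 1.65 m → arm 1.65 m, τ = 88.7 × 1.65 = 146.4 N·m clockwise.
Total clockwise load moment = 455.4 N·m.
The cable tension T acts at 2.85 m; only its component perpendicular to the boom, T sinθ, produces torque. sin 45.5° = 0.7133.
Setting net torque to zero: T × 2.85 × 0.7133 = 455.4 → T = 455.4 / 2.033 = 224 N.

T ≈ 224 N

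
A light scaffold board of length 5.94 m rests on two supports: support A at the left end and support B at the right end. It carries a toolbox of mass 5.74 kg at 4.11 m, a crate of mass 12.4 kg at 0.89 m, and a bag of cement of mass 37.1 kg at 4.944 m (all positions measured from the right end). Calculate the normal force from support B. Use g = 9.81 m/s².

R_B ≈ 182 N

Sum moments about support A (its reaction then has zero moment arm).
Toolbox: 5.74 × 9.81 = 56.31 N down at 4.11 m → arm 1.83 m, τ = 56.31 × 1.83 = 103 N·m clockwise.
Crate: 12.4 × 9.81 = 121.6 N down at 0.89 m → arm 5.05 m, τ = 121.6 × 5.05 = 614.1 N·m clockwise.
Bag of cement: 37.1 × 9.81 = 364 N down at 4.944 m → arm 0.996 m, τ = 364 × 0.996 = 362.5 N·m clockwise.
Net load moment about support A = 1080 N·m clockwise.
Reaction R at support B is upward at 0 m, arm 5.94 m → moment R × 5.94 counterclockwise.
Setting net torque to zero: R × 5.94 = 1080 → R = 182 N.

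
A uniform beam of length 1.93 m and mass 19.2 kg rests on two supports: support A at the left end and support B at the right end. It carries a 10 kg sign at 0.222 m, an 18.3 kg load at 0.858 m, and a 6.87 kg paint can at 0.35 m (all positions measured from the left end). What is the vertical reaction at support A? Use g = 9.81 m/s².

R_A ≈ 336 N

Choose support B as the axis so its reaction then has zero moment arm.
Beam weight: 19.2 × 9.81 = 188.4 N down at 0.965 m → arm 0.965 m, τ = 188.4 × 0.965 = 181.8 N·m counterclockwise.
Sign: 10 × 9.81 = 98.1 N down at 0.222 m → arm 1.708 m, τ = 98.1 × 1.708 = 167.6 N·m counterclockwise.
Load: 18.3 × 9.81 = 179.5 N down at 0.858 m → arm 1.072 m, τ = 179.5 × 1.072 = 192.4 N·m counterclockwise.
Paint can: 6.87 × 9.81 = 67.39 N down at 0.35 m → arm 1.58 m, τ = 67.39 × 1.58 = 106.5 N·m counterclockwise.
Net load moment about support B = 648.3 N·m counterclockwise.
Reaction R at support A is upward at 0 m, arm 1.93 m → moment R × 1.93 clockwise.
Balancing moments: R × 1.93 = 648.3, giving R = 336 N.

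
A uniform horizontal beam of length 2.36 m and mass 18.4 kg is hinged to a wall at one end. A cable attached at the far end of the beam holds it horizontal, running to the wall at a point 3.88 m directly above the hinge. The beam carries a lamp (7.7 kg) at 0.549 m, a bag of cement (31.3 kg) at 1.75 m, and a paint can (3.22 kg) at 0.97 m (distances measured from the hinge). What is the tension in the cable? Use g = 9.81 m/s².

T ≈ 408 N

About the hinge:
Beam weight: 18.4 × 9.81 = 180.5 N down at 1.18 m → arm 1.18 m, τ = 180.5 × 1.18 = 213 N·m clockwise.
Lamp: 7.7 × 9.81 = 75.54 N down at 0.549 m → arm 0.549 m, τ = 75.54 × 0.549 = 41.47 N·m clockwise.
Bag of cement: 31.3 × 9.81 = 307.1 N down at 1.75 m → arm 1.75 m, τ = 307.1 × 1.75 = 537.4 N·m clockwise.
Paint can: 3.22 × 9.81 = 31.59 N down at 0.97 m → arm 0.97 m, τ = 31.59 × 0.97 = 30.64 N·m clockwise.
Total clockwise load moment = 822.5 N·m.
The cable tension T acts at 2.36 m; only its component perpendicular to the beam, T sinθ, produces torque. sinθ = h/√(h²+d²) = 3.88/√(3.88²+2.36²) = 0.8544.
Στ = 0 ⇒ T × 2.36 × 0.8544 = 822.5 ⇒ T = 822.5 / 2.016 = 408 N.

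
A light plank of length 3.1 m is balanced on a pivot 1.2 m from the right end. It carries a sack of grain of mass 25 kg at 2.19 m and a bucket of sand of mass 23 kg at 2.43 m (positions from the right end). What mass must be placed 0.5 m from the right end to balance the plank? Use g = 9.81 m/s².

Choose the pivot (at 1.2 m from the right end) as the axis so the support reaction has zero arm there.
Sack of grain: 25 × 9.81 = 245.2 N down at 2.19 m → arm 0.99 m, τ = 245.2 × 0.99 = 242.7 N·m counterclockwise.
Bucket of sand: 23 × 9.81 = 225.6 N down at 2.43 m → arm 1.23 m, τ = 225.6 × 1.23 = 277.5 N·m counterclockwise.
Net moment of known loads = 520.2 N·m counterclockwise.
An unknown mass m at 0.5 m has arm 0.7 m; its moment is m·g·0.7 clockwise.
Στ = 0 ⇒ m × 9.81 × 0.7 = 520.2 ⇒ m = 520.2 / (9.81 × 0.7) = 75.8 kg.

m ≈ 75.8 kg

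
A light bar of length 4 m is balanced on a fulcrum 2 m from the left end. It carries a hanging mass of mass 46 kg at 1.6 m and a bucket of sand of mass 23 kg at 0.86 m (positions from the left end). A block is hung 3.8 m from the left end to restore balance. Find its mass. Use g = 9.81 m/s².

m ≈ 24.8 kg

Take moments about the fulcrum (at 2 m from the left end).
Hanging mass: 46 × 9.81 = 451.3 N down at 1.6 m → arm 0.4 m, τ = 451.3 × 0.4 = 180.5 N·m counterclockwise.
Bucket of sand: 23 × 9.81 = 225.6 N down at 0.86 m → arm 1.14 m, τ = 225.6 × 1.14 = 257.2 N·m counterclockwise.
Net moment of known loads = 437.7 N·m counterclockwise.
An unknown mass m at 3.8 m has arm 1.8 m; its moment is m·g·1.8 clockwise.
For rotational equilibrium, m × 9.81 × 1.8 = 437.7, so m = 437.7 / (9.81 × 1.8) = 24.8 kg.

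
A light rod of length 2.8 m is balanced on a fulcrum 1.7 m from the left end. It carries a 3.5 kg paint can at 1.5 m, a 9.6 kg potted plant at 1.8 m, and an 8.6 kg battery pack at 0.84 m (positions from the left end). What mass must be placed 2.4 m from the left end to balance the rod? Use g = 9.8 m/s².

Taking torques about the fulcrum (at 1.7 m from the left end):
Paint can: 3.5 × 9.8 = 34.3 N down at 1.5 m → arm 0.2 m, τ = 34.3 × 0.2 = 6.86 N·m counterclockwise.
Potted plant: 9.6 × 9.8 = 94.08 N down at 1.8 m → arm 0.1 m, τ = 94.08 × 0.1 = 9.408 N·m clockwise.
Battery pack: 8.6 × 9.8 = 84.28 N down at 0.84 m → arm 0.86 m, τ = 84.28 × 0.86 = 72.48 N·m counterclockwise.
Net moment of known loads = 69.93 N·m counterclockwise.
An unknown mass m at 2.4 m has arm 0.7 m; its moment is m·g·0.7 clockwise.
Balancing moments: m × 9.8 × 0.7 = 69.93, giving m = 69.93 / (9.8 × 0.7) = 10.2 kg.

m ≈ 10.2 kg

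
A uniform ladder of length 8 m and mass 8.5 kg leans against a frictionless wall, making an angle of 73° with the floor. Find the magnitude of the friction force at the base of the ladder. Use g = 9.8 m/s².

f ≈ 12.7 N

About the foot of the ladder:
Ladder weight 8.5×9.8 = 83.3 N acts at 4 m along the ladder; its horizontal arm is 4·cos73° = 1.169 m → τ = 97.38 N·m clockwise.
Wall normal N acts horizontally at the top; its moment arm is the height L sinθ = 8·sin73° = 7.65 m, counterclockwise.
Στ = 0 ⇒ N × 7.65 = 97.38 ⇒ N = 12.7 N.
ΣFx = 0: friction at the foot balances the wall's push, so f = N_wall = 12.7 N.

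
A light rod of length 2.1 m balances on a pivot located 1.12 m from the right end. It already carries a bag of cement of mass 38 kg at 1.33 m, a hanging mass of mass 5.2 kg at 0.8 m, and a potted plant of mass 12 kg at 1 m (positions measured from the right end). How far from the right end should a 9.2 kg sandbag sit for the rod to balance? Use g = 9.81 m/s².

x ≈ 0.59 m from the right end

Choose the pivot (at 1.12 m from the right end) as the axis so the support reaction has zero arm there.
Bag of cement: 38 × 9.81 = 372.8 N down at 1.33 m → arm 0.21 m, τ = 372.8 × 0.21 = 78.29 N·m counterclockwise.
Hanging mass: 5.2 × 9.81 = 51.01 N down at 0.8 m → arm 0.32 m, τ = 51.01 × 0.32 = 16.32 N·m clockwise.
Potted plant: 12 × 9.81 = 117.7 N down at 1 m → arm 0.12 m, τ = 117.7 × 0.12 = 14.12 N·m clockwise.
Net moment of existing loads = 47.85 N·m counterclockwise.
The sandbag weighs 9.2 × 9.81 = 90.25 N and must supply an equal clockwise moment, so its lever arm about the pivot is 47.85 / 90.25 = 0.53 m.
That puts it at 1.12 − 0.53 = 0.59 m from the right end.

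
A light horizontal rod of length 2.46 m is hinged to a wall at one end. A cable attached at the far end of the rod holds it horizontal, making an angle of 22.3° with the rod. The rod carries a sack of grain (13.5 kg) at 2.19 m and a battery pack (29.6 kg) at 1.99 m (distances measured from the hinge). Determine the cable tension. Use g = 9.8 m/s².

T ≈ 929 N

Take moments about the hinge.
Sack of grain: 13.5 × 9.8 = 132.3 N down at 2.19 m → arm 2.19 m, τ = 132.3 × 2.19 = 289.7 N·m clockwise.
Battery pack: 29.6 × 9.8 = 290.1 N down at 1.99 m → arm 1.99 m, τ = 290.1 × 1.99 = 577.3 N·m clockwise.
Total clockwise load moment = 867 N·m.
The cable tension T acts at 2.46 m; only its component perpendicular to the rod, T sinθ, produces torque. sin 22.3° = 0.3795.
Setting net torque to zero: T × 2.46 × 0.3795 = 867 → T = 867 / 0.9336 = 929 N.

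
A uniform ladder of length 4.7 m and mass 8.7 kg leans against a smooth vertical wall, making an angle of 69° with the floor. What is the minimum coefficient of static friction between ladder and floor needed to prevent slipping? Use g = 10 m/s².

μ_min ≈ 0.192

Choose the foot of the ladder as the axis so the floor normal and friction both act there and drop out.
Ladder weight 8.7×10 = 87 N acts at 2.35 m along the ladder; its horizontal arm is 2.35·cos69° = 0.8422 m → τ = 73.27 N·m clockwise.
Wall normal N acts horizontally at the top; its moment arm is the height L sinθ = 4.7·sin69° = 4.388 m, counterclockwise.
Setting net torque to zero: N × 4.388 = 73.27 → N = 16.7 N.
ΣFx = 0 ⇒ f = N_wall = 16.7 N. ΣFy = 0 ⇒ N_floor = 87 N.
μ_min = f / N_floor = 16.7 / 87 = 0.192.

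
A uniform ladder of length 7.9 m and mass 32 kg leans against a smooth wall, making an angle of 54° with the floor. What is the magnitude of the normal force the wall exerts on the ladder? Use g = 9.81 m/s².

Take moments about the foot of the ladder.
Ladder weight 32×9.81 = 313.9 N acts at 3.95 m along the ladder; its horizontal arm is 3.95·cos54° = 2.322 m → τ = 728.9 N·m clockwise.
Wall normal N acts horizontally at the top; its moment arm is the height L sinθ = 7.9·sin54° = 6.391 m, counterclockwise.
For rotational equilibrium, N × 6.391 = 728.9, so N = 114 N.

N_wall ≈ 114 N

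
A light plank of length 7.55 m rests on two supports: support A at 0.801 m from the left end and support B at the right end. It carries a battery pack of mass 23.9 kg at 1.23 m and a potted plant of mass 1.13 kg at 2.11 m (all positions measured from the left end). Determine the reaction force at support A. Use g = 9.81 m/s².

Take moments about support B.
Battery pack: 23.9 × 9.81 = 234.5 N down at 1.23 m → arm 6.32 m, τ = 234.5 × 6.32 = 1482 N·m counterclockwise.
Potted plant: 1.13 × 9.81 = 11.09 N down at 2.11 m → arm 5.44 m, τ = 11.09 × 5.44 = 60.33 N·m counterclockwise.
Net load moment about support B = 1542 N·m counterclockwise.
Reaction R at support A is upward at 0.801 m, arm 6.749 m → moment R × 6.749 clockwise.
Setting net torque to zero: R × 6.749 = 1542 → R = 228 N.

R_A ≈ 228 N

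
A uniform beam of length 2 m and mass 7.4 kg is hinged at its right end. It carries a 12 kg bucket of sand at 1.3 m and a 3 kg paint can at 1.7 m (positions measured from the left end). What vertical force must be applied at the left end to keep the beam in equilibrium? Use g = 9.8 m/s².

F ≈ 81.8 N

About the right end:
Beam weight: 7.4 × 9.8 = 72.52 N down at 1 m → arm 1 m, τ = 72.52 × 1 = 72.52 N·m counterclockwise.
Bucket of sand: 12 × 9.8 = 117.6 N down at 1.3 m → arm 0.7 m, τ = 117.6 × 0.7 = 82.32 N·m counterclockwise.
Paint can: 3 × 9.8 = 29.4 N down at 1.7 m → arm 0.3 m, τ = 29.4 × 0.3 = 8.82 N·m counterclockwise.
Net moment of the loads = 163.7 N·m counterclockwise.
The upward force F acts at the left end, arm 2 m, giving F × 2 clockwise.
Στ = 0 ⇒ F × 2 = 163.7 ⇒ F = 163.7 / 2 = 81.8 N.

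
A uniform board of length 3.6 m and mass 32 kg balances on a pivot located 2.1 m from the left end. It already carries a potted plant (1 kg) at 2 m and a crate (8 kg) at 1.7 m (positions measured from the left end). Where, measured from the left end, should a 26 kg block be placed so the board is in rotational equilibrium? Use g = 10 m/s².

x ≈ 2.6 m from the left end

Choose the pivot (at 2.1 m from the left end) as the axis so the support reaction has zero arm there.
Beam weight: 32 × 10 = 320 N down at 1.8 m → arm 0.3 m, τ = 320 × 0.3 = 96 N·m counterclockwise.
Potted plant: 1 × 10 = 10 N down at 2 m → arm 0.1 m, τ = 10 × 0.1 = 1 N·m counterclockwise.
Crate: 8 × 10 = 80 N down at 1.7 m → arm 0.4 m, τ = 80 × 0.4 = 32 N·m counterclockwise.
Net moment of existing loads = 129 N·m counterclockwise.
The block weighs 26 × 10 = 260 N and must supply an equal clockwise moment, so its lever arm about the pivot is 129 / 260 = 0.496 m.
That puts it at 2.1 + 0.496 = 2.6 m from the left end.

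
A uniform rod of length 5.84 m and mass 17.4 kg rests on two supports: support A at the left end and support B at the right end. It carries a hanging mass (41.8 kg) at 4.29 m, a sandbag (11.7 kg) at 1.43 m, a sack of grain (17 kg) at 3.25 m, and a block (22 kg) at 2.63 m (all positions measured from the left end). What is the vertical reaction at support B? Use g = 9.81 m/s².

Take moments about support A.
Beam weight: 17.4 × 9.81 = 170.7 N down at 2.92 m → arm 2.92 m, τ = 170.7 × 2.92 = 498.4 N·m clockwise.
Hanging mass: 41.8 × 9.81 = 410.1 N down at 4.29 m → arm 4.29 m, τ = 410.1 × 4.29 = 1759 N·m clockwise.
Sandbag: 11.7 × 9.81 = 114.8 N down at 1.43 m → arm 1.43 m, τ = 114.8 × 1.43 = 164.2 N·m clockwise.
Sack of grain: 17 × 9.81 = 166.8 N down at 3.25 m → arm 3.25 m, τ = 166.8 × 3.25 = 542.1 N·m clockwise.
Block: 22 × 9.81 = 215.8 N down at 2.63 m → arm 2.63 m, τ = 215.8 × 2.63 = 567.6 N·m clockwise.
Net load moment about support A = 3531 N·m clockwise.
Reaction R at support B is upward at 5.84 m, arm 5.84 m → moment R × 5.84 counterclockwise.
Balancing moments: R × 5.84 = 3531, giving R = 605 N.

R_B ≈ 605 N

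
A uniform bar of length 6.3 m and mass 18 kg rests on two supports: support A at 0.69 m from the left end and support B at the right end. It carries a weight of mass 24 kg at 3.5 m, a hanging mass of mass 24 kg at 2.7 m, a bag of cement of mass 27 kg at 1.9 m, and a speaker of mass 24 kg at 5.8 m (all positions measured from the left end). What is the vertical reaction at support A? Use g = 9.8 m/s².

Take moments about support B.
Beam weight: 18 × 9.8 = 176.4 N down at 3.15 m → arm 3.15 m, τ = 176.4 × 3.15 = 555.7 N·m counterclockwise.
Weight: 24 × 9.8 = 235.2 N down at 3.5 m → arm 2.8 m, τ = 235.2 × 2.8 = 658.6 N·m counterclockwise.
Hanging mass: 24 × 9.8 = 235.2 N down at 2.7 m → arm 3.6 m, τ = 235.2 × 3.6 = 846.7 N·m counterclockwise.
Bag of cement: 27 × 9.8 = 264.6 N down at 1.9 m → arm 4.4 m, τ = 264.6 × 4.4 = 1164 N·m counterclockwise.
Speaker: 24 × 9.8 = 235.2 N down at 5.8 m → arm 0.5 m, τ = 235.2 × 0.5 = 117.6 N·m counterclockwise.
Net load moment about support B = 3343 N·m counterclockwise.
Reaction R at support A is upward at 0.69 m, arm 5.61 m → moment R × 5.61 clockwise.
Setting net torque to zero: R × 5.61 = 3343 → R = 596 N.

R_A ≈ 596 N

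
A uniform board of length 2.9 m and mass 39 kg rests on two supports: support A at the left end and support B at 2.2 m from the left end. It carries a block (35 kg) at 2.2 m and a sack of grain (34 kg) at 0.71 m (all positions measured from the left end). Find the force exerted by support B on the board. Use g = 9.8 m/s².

R_B ≈ 702 N

About support A:
Beam weight: 39 × 9.8 = 382.2 N down at 1.45 m → arm 1.45 m, τ = 382.2 × 1.45 = 554.2 N·m clockwise.
Block: 35 × 9.8 = 343 N down at 2.2 m → arm 2.2 m, τ = 343 × 2.2 = 754.6 N·m clockwise.
Sack of grain: 34 × 9.8 = 333.2 N down at 0.71 m → arm 0.71 m, τ = 333.2 × 0.71 = 236.6 N·m clockwise.
Net load moment about support A = 1545 N·m clockwise.
Reaction R at support B is upward at 2.2 m, arm 2.2 m → moment R × 2.2 counterclockwise.
Στ = 0 ⇒ R × 2.2 = 1545 ⇒ R = 702 N.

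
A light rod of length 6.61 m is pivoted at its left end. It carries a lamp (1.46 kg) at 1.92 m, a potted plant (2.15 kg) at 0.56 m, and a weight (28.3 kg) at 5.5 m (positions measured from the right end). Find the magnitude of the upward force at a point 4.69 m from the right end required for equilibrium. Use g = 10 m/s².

F ≈ 267 N

About the left end:
Lamp: 1.46 × 10 = 14.6 N down at 1.92 m → arm 4.69 m, τ = 14.6 × 4.69 = 68.47 N·m clockwise.
Potted plant: 2.15 × 10 = 21.5 N down at 0.56 m → arm 6.05 m, τ = 21.5 × 6.05 = 130.1 N·m clockwise.
Weight: 28.3 × 10 = 283 N down at 5.5 m → arm 1.11 m, τ = 283 × 1.11 = 314.1 N·m clockwise.
Net moment of the loads = 512.7 N·m clockwise.
The upward force F acts at a point 4.69 m from the right end, arm 1.92 m, giving F × 1.92 counterclockwise.
For rotational equilibrium, F × 1.92 = 512.7, so F = 512.7 / 1.92 = 267 N.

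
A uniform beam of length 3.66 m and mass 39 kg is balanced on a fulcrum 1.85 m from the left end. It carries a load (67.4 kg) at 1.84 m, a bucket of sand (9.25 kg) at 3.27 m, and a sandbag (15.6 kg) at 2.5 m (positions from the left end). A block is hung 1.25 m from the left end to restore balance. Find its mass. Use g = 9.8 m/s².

About the fulcrum (at 1.85 m from the left end):
Beam weight: 39 × 9.8 = 382.2 N down at 1.83 m → arm 0.02 m, τ = 382.2 × 0.02 = 7.644 N·m counterclockwise.
Load: 67.4 × 9.8 = 660.5 N down at 1.84 m → arm 0.01 m, τ = 660.5 × 0.01 = 6.605 N·m counterclockwise.
Bucket of sand: 9.25 × 9.8 = 90.65 N down at 3.27 m → arm 1.42 m, τ = 90.65 × 1.42 = 128.7 N·m clockwise.
Sandbag: 15.6 × 9.8 = 152.9 N down at 2.5 m → arm 0.65 m, τ = 152.9 × 0.65 = 99.39 N·m clockwise.
Net moment of known loads = 213.8 N·m clockwise.
An unknown mass m at 1.25 m has arm 0.6 m; its moment is m·g·0.6 counterclockwise.
For rotational equilibrium, m × 9.8 × 0.6 = 213.8, so m = 213.8 / (9.8 × 0.6) = 36.4 kg.

m ≈ 36.4 kg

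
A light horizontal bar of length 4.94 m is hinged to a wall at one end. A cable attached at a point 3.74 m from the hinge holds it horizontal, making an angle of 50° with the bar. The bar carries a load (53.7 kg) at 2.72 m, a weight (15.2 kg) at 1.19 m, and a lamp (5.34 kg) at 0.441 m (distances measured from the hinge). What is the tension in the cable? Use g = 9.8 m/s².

Choose the hinge as the axis so the unknown hinge reaction has zero arm there.
Load: 53.7 × 9.8 = 526.3 N down at 2.72 m → arm 2.72 m, τ = 526.3 × 2.72 = 1432 N·m clockwise.
Weight: 15.2 × 9.8 = 149 N down at 1.19 m → arm 1.19 m, τ = 149 × 1.19 = 177.3 N·m clockwise.
Lamp: 5.34 × 9.8 = 52.33 N down at 0.441 m → arm 0.441 m, τ = 52.33 × 0.441 = 23.08 N·m clockwise.
Total clockwise load moment = 1632 N·m.
The cable tension T acts at 3.74 m; only its component perpendicular to the bar, T sinθ, produces torque. sin 50° = 0.766.
Στ = 0 ⇒ T × 3.74 × 0.766 = 1632 ⇒ T = 1632 / 2.865 = 570 N.

T ≈ 570 N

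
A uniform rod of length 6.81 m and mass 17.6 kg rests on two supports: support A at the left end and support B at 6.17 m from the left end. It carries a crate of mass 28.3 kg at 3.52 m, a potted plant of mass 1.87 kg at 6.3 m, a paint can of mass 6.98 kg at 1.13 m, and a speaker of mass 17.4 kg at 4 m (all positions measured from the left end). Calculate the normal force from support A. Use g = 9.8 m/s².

R_A ≈ 312 N

Sum moments about support B (its reaction then has zero moment arm).
Beam weight: 17.6 × 9.8 = 172.5 N down at 3.405 m → arm 2.765 m, τ = 172.5 × 2.765 = 477 N·m counterclockwise.
Crate: 28.3 × 9.8 = 277.3 N down at 3.52 m → arm 2.65 m, τ = 277.3 × 2.65 = 734.8 N·m counterclockwise.
Potted plant: 1.87 × 9.8 = 18.33 N down at 6.3 m → arm 0.13 m, τ = 18.33 × 0.13 = 2.383 N·m clockwise.
Paint can: 6.98 × 9.8 = 68.4 N down at 1.13 m → arm 5.04 m, τ = 68.4 × 5.04 = 344.7 N·m counterclockwise.
Speaker: 17.4 × 9.8 = 170.5 N down at 4 m → arm 2.17 m, τ = 170.5 × 2.17 = 370 N·m counterclockwise.
Net load moment about support B = 1924 N·m counterclockwise.
Reaction R at support A is upward at 0 m, arm 6.17 m → moment R × 6.17 clockwise.
Setting net torque to zero: R × 6.17 = 1924 → R = 312 N.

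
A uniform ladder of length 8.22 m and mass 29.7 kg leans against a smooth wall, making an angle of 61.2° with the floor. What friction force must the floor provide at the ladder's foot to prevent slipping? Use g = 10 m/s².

f ≈ 81.6 N

Sum moments about the foot of the ladder (the floor normal and friction both act there and drop out).
Ladder weight 29.7×10 = 297 N acts at 4.11 m along the ladder; its horizontal arm is 4.11·cos61.2° = 1.98 m → τ = 588.1 N·m clockwise.
Wall normal N acts horizontally at the top; its moment arm is the height L sinθ = 8.22·sin61.2° = 7.203 m, counterclockwise.
Balancing moments: N × 7.203 = 588.1, giving N = 81.6 N.
ΣFx = 0: friction at the foot balances the wall's push, so f = N_wall = 81.6 N.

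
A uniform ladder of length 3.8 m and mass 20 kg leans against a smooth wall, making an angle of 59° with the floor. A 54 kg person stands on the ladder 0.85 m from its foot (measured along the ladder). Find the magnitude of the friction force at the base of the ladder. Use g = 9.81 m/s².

About the foot of the ladder:
Ladder weight 20×9.81 = 196.2 N acts at 1.9 m along the ladder; its horizontal arm is 1.9·cos59° = 0.9786 m → τ = 192 N·m clockwise.
Person: 54×9.81 = 529.7 N at 0.85 m → arm 0.4378 m → τ = 231.9 N·m clockwise.
Wall normal N acts horizontally at the top; its moment arm is the height L sinθ = 3.8·sin59° = 3.257 m, counterclockwise.
Balancing moments: N × 3.257 = 423.9, giving N = 130 N.
ΣFx = 0: friction at the foot balances the wall's push, so f = N_wall = 130 N.

f ≈ 130 N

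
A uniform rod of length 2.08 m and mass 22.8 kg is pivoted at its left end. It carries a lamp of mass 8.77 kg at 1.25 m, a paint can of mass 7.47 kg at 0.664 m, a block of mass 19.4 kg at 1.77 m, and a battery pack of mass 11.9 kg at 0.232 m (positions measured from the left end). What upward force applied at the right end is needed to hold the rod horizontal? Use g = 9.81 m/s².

F ≈ 362 N

Take moments about the left end.
Beam weight: 22.8 × 9.81 = 223.7 N down at 1.04 m → arm 1.04 m, τ = 223.7 × 1.04 = 232.6 N·m clockwise.
Lamp: 8.77 × 9.81 = 86.03 N down at 1.25 m → arm 1.25 m, τ = 86.03 × 1.25 = 107.5 N·m clockwise.
Paint can: 7.47 × 9.81 = 73.28 N down at 0.664 m → arm 0.664 m, τ = 73.28 × 0.664 = 48.66 N·m clockwise.
Block: 19.4 × 9.81 = 190.3 N down at 1.77 m → arm 1.77 m, τ = 190.3 × 1.77 = 336.8 N·m clockwise.
Battery pack: 11.9 × 9.81 = 116.7 N down at 0.232 m → arm 0.232 m, τ = 116.7 × 0.232 = 27.07 N·m clockwise.
Net moment of the loads = 752.6 N·m clockwise.
The upward force F acts at the right end, arm 2.08 m, giving F × 2.08 counterclockwise.
Στ = 0 ⇒ F × 2.08 = 752.6 ⇒ F = 752.6 / 2.08 = 362 N.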